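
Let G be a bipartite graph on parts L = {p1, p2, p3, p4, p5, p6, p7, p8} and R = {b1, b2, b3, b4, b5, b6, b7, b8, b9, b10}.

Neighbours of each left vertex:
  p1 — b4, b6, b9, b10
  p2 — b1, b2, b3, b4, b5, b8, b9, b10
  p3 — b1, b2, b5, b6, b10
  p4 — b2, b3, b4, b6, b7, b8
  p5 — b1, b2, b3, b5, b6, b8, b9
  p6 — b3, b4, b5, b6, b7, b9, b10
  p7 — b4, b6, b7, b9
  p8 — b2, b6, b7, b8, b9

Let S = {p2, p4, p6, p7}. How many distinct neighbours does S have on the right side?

The union of neighbours of {p2, p4, p6, p7} is {b1, b2, b3, b4, b5, b6, b7, b8, b9, b10}, which has 10 elements.
Since |N(S)| = 10 ≥ |S| = 4, Hall's condition holds for this subset.

10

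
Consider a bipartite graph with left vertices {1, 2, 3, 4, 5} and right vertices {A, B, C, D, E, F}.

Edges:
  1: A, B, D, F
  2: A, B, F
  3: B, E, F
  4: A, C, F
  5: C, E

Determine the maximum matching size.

One maximum matching: 1-D, 2-F, 3-B, 4-C, 5-E.
This saturates every left vertex, so 5 is the maximum.

5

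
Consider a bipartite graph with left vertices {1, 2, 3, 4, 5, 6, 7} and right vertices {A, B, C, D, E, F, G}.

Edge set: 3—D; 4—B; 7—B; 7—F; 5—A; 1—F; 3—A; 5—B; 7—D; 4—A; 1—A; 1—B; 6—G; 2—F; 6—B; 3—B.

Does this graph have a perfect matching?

No

The set {1, 2, 3, 4, 5, 7} has only 4 neighbours ({A, B, D, F}), so by Hall's theorem at most 5 of the 7 left vertices can be matched.
Hence no matching covers every left vertex.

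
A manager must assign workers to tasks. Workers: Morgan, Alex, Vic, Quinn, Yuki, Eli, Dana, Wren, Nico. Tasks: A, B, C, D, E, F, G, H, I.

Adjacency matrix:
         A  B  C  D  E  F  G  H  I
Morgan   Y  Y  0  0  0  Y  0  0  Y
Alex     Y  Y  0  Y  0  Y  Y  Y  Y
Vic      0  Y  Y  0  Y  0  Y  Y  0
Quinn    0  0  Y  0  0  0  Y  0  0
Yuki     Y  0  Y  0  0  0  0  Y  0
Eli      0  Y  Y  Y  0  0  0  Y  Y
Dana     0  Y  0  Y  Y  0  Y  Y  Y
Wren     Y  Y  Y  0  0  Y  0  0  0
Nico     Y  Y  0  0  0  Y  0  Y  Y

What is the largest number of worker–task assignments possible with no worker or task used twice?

A valid assignment of size 9: Morgan–I, Alex–G, Vic–E, Quinn–C, Yuki–H, Eli–B, Dana–D, Wren–F, Nico–A.
This saturates every worker, so 9 is the maximum.

9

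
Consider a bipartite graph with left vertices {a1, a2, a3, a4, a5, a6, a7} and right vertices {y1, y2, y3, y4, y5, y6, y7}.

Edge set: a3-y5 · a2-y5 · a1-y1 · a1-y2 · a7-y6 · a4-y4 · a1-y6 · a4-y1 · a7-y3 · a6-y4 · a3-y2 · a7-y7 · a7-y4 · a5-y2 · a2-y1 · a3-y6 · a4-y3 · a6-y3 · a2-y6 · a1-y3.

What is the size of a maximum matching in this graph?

7

For example, pair a1-y1, a2-y6, a3-y5, a4-y4, a5-y2, a6-y3, a7-y7.
This saturates every left vertex, so 7 is the maximum.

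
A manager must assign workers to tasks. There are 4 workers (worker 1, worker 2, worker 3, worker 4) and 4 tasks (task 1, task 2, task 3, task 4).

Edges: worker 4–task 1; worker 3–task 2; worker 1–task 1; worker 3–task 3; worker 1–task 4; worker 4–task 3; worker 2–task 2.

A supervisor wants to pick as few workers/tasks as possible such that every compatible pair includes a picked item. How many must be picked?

4

The 4 edges worker 1–task 4, worker 2–task 2, worker 3–task 3, worker 4–task 1 form a matching, so any vertex cover needs at least 4 vertices (one per matched edge).
Conversely {worker 1, worker 2, worker 3, worker 4} meets every edge and has exactly 4 vertices, so 4 is optimal.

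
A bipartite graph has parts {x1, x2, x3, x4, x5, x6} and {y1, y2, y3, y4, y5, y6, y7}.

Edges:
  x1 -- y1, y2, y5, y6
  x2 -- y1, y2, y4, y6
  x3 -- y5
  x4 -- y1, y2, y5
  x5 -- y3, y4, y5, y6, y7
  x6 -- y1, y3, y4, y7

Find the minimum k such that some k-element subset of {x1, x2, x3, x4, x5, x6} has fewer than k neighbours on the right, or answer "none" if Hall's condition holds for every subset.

A matching saturating every left vertex exists, for instance x1→y6, x2→y2, x3→y5, x4→y1, x5→y7, x6→y3.
By Hall's marriage theorem, this means |N(S)| ≥ |S| for every subset S, so no violating subset exists.

none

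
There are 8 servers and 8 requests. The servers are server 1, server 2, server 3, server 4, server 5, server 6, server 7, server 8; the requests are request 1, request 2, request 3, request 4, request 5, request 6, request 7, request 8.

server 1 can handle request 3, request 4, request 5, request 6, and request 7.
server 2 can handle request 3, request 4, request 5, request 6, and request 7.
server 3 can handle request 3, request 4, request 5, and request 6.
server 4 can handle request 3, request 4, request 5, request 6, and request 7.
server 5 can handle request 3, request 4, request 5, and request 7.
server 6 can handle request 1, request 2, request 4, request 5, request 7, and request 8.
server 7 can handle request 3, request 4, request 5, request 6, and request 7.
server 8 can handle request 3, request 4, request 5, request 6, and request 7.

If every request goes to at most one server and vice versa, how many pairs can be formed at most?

For example, pair server 1–request 5, server 2–request 4, server 3–request 3, server 4–request 6, server 5–request 7, server 6–request 2.
The set {server 1, server 2, server 3, server 4, server 5, server 7, server 8} has only 5 neighbours ({request 3, request 4, request 5, request 6, request 7}), so by Hall's theorem at most 6 of the 8 servers can be matched.

6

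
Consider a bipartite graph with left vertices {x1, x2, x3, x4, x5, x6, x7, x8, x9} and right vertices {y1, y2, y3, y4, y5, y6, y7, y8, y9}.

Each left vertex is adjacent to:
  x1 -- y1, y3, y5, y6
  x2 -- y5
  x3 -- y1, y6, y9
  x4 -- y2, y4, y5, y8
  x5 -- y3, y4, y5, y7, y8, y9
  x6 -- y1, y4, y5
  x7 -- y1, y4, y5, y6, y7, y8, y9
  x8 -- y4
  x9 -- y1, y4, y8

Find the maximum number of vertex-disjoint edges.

One maximum matching: x1→y3, x2→y5, x3→y9, x4→y2, x5→y7, x6→y1, x7→y6, x8→y4, x9→y8.
All 9 left vertices are matched, so no larger matching exists.

9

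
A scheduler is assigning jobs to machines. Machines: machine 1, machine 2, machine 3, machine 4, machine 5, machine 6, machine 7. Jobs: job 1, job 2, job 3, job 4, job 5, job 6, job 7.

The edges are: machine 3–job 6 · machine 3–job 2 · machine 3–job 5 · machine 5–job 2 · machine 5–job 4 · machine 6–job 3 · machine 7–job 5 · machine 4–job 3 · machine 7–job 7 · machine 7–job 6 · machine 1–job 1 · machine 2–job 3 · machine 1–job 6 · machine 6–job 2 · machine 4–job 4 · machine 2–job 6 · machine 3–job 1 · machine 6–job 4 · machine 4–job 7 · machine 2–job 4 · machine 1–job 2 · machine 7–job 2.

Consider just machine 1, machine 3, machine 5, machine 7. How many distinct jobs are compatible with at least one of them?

The union of neighbours of {machine 1, machine 3, machine 5, machine 7} is {job 1, job 2, job 4, job 5, job 6, job 7}, which has 6 elements.
Since |N(S)| = 6 ≥ |S| = 4, Hall's condition holds for this subset.

6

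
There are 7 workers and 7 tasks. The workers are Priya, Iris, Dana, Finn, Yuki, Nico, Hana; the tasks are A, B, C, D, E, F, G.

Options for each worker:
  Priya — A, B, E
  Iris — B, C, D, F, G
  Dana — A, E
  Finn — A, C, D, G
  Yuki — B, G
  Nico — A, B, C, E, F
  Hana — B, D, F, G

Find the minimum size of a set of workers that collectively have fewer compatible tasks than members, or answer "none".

none

A matching saturating every worker exists, for instance Priya→E, Iris→D, Dana→A, Finn→C, Yuki→G, Nico→F, Hana→B.
By Hall's marriage theorem, this means |N(S)| ≥ |S| for every subset S, so no violating subset exists.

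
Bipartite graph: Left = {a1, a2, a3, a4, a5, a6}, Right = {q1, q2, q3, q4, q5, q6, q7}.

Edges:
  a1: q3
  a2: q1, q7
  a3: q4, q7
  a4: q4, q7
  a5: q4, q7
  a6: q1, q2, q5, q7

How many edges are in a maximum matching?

A valid assignment of size 5: a1-q3, a2-q1, a3-q4, a4-q7, a6-q2.
The set {a3, a4, a5} has only 2 neighbours ({q4, q7}), so by Hall's theorem at most 5 of the 6 left vertices can be matched.

5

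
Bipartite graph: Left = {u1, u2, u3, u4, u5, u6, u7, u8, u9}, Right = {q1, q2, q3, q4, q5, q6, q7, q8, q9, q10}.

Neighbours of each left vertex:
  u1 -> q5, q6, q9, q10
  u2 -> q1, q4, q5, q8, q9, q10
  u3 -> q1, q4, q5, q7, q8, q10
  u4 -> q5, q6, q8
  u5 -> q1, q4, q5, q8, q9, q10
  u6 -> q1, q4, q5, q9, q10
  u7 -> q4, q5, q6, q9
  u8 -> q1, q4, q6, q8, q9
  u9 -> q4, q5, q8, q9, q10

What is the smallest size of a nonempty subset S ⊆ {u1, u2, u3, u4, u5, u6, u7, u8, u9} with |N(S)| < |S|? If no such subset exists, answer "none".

8

Take S = {u1, u2, u4, u5, u6, u7, u8, u9}. Its neighbourhood is {q1, q4, q5, q6, q8, q9, q10}, so |N(S)| = 7 < |S| = 8.
Every subset of size less than 8 has at least as many neighbours as members, so 8 is the minimum.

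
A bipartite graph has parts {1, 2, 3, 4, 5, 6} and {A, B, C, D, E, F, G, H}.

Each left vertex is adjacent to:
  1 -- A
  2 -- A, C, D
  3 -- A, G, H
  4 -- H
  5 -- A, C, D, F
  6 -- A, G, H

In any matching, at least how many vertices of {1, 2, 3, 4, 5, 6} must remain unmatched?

One maximum matching: 1→A, 2→C, 3→G, 4→H, 5→F.
The set {1, 3, 4, 6} has only 3 neighbours ({A, G, H}), so by Hall's theorem at most 5 of the 6 left vertices can be matched.
That matches 5 of the 6, leaving 1 unmatched; no matching can do better.

1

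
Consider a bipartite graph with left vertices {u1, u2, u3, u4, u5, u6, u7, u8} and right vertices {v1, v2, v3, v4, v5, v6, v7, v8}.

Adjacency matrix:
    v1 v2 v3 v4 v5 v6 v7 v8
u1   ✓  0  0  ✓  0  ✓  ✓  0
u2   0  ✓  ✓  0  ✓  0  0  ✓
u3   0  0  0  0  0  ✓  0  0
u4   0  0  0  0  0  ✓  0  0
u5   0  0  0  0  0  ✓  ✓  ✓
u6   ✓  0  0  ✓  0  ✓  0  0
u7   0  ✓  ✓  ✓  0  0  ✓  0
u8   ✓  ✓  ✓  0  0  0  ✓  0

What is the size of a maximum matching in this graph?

7

A valid assignment of size 7: u1→v1, u2→v3, u3→v6, u5→v8, u6→v4, u7→v7, u8→v2.
The set {u3, u4} has only 1 neighbour ({v6}), so by Hall's theorem at most 7 of the 8 left vertices can be matched.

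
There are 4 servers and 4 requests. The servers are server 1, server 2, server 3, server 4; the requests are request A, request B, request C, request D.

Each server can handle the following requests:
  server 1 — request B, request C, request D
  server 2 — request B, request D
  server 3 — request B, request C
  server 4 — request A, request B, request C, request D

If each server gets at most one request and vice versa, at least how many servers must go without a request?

For example, pair server 1–request D, server 2–request B, server 3–request C, server 4–request A.
All 4 servers are matched, so no larger matching exists.
That matches 4 of the 4, leaving 0 unmatched; no matching can do better.

0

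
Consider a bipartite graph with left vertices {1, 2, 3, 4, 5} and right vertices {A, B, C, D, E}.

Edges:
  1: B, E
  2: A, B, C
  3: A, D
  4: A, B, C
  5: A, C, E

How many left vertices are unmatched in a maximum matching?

0

A valid assignment of size 5: 1–B, 2–A, 3–D, 4–C, 5–E.
This saturates every left vertex, so 5 is the maximum.
That matches 5 of the 5, leaving 0 unmatched; no matching can do better.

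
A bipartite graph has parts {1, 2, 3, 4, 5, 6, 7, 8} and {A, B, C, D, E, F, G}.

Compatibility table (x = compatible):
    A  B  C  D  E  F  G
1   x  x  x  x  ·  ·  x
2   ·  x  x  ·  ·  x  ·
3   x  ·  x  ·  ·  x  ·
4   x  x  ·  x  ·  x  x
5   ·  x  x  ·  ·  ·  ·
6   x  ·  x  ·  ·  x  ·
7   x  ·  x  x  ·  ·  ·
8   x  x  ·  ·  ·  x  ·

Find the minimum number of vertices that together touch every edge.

The 6 edges 1–G, 2–B, 3–A, 4–D, 5–C, 6–F form a matching, so any vertex cover needs at least 6 vertices (one per matched edge).
Conversely {A, B, C, D, F, G} meets every edge and has exactly 6 vertices, so 6 is optimal.

6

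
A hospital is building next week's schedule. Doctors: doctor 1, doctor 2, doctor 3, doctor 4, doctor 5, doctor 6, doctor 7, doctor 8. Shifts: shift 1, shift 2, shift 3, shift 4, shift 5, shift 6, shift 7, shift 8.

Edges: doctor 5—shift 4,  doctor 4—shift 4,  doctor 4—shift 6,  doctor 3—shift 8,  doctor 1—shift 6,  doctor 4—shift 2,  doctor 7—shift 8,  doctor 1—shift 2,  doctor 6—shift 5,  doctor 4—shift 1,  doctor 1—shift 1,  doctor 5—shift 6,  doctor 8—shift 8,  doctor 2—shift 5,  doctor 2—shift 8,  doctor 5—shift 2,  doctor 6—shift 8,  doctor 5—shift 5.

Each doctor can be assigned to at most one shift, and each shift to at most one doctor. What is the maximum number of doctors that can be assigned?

A valid assignment of size 5: doctor 1–shift 2, doctor 2–shift 5, doctor 3–shift 8, doctor 4–shift 4, doctor 5–shift 6.
The set {doctor 2, doctor 3, doctor 6, doctor 7, doctor 8} has only 2 neighbours ({shift 5, shift 8}), so by Hall's theorem at most 5 of the 8 doctors can be matched.

5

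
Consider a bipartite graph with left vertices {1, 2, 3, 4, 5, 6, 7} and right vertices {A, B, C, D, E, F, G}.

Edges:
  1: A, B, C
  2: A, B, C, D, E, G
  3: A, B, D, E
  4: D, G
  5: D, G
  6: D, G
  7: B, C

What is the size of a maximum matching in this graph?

A valid assignment of size 6: 1→C, 2→A, 3→E, 4→D, 5→G, 7→B.
The set {4, 5, 6} has only 2 neighbours ({D, G}), so by Hall's theorem at most 6 of the 7 left vertices can be matched.

6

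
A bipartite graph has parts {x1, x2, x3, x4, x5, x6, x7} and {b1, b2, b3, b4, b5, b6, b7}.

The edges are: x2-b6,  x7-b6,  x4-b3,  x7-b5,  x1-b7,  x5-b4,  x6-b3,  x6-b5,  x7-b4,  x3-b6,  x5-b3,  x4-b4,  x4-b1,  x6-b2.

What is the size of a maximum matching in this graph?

6

For example, pair x1–b7, x2–b6, x4–b1, x5–b4, x6–b3, x7–b5.
The set {x2, x3} has only 1 neighbour ({b6}), so by Hall's theorem at most 6 of the 7 left vertices can be matched.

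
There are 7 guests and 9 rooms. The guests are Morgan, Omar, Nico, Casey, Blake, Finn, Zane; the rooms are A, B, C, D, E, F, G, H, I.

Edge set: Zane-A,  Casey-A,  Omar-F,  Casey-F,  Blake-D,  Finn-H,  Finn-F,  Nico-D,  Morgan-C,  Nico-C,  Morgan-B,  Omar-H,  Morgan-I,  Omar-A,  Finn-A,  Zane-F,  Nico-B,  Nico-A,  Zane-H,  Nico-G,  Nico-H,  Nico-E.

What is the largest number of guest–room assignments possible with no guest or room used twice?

For example, pair Morgan→B, Omar→H, Nico→G, Casey→A, Blake→D, Finn→F.
The set {Omar, Casey, Finn, Zane} has only 3 neighbours ({A, F, H}), so by Hall's theorem at most 6 of the 7 guests can be matched.

6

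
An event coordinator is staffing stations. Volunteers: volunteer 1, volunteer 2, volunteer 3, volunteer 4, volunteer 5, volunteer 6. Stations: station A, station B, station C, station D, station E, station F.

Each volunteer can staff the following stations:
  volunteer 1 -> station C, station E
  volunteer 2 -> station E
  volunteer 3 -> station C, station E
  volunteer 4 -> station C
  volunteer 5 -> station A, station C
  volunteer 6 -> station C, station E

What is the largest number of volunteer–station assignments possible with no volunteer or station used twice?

For example, pair volunteer 1→station C, volunteer 2→station E, volunteer 5→station A.
The set {volunteer 1, volunteer 2, volunteer 3, volunteer 4, volunteer 6} has only 2 neighbours ({station C, station E}), so by Hall's theorem at most 3 of the 6 volunteers can be matched.

3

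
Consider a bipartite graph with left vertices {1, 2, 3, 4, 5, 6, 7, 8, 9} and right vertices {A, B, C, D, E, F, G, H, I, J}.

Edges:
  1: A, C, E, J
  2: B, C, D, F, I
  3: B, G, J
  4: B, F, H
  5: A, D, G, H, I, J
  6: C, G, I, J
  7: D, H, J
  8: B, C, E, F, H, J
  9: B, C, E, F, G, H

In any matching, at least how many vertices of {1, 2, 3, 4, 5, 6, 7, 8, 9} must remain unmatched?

A valid assignment of size 9: 1→E, 2→F, 3→B, 4→H, 5→A, 6→C, 7→D, 8→J, 9→G.
This saturates every left vertex, so 9 is the maximum.
That matches 9 of the 9, leaving 0 unmatched; no matching can do better.

0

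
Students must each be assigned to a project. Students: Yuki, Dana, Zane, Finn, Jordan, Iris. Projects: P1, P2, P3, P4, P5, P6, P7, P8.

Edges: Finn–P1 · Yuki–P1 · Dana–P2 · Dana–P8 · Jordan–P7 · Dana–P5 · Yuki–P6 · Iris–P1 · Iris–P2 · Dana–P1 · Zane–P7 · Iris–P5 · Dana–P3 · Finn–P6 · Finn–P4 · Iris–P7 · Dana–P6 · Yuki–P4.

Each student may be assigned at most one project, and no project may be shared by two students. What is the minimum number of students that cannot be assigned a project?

1

A valid assignment of size 5: Yuki–P4, Dana–P3, Zane–P7, Finn–P6, Iris–P1.
The set {Zane, Jordan} has only 1 neighbour ({P7}), so by Hall's theorem at most 5 of the 6 students can be matched.
That matches 5 of the 6, leaving 1 unmatched; no matching can do better.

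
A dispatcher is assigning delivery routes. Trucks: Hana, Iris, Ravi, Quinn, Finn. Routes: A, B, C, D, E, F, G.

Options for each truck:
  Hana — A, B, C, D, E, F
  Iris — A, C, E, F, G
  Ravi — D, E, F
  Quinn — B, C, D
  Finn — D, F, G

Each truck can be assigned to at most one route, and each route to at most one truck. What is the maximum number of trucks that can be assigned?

5

One maximum matching: Hana→A, Iris→G, Ravi→E, Quinn→B, Finn→F.
All 5 trucks are matched, so no larger matching exists.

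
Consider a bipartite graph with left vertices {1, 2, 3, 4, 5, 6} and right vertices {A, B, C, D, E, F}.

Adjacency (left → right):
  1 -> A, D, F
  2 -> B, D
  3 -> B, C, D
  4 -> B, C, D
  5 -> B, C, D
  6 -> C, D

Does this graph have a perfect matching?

The set {2, 3, 4, 5, 6} has only 3 neighbours ({B, C, D}), so by Hall's theorem at most 4 of the 6 left vertices can be matched.
Hence no matching covers every left vertex.

No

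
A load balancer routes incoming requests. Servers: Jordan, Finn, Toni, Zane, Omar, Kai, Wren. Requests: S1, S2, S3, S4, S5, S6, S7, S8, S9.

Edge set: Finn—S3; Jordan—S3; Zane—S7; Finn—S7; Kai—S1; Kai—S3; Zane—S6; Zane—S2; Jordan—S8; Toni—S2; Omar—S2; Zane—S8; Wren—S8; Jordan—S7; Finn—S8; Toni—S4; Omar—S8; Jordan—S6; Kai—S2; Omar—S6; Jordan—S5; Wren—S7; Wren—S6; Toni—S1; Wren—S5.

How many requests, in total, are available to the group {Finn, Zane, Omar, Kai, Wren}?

7

The union of neighbours of {Finn, Zane, Omar, Kai, Wren} is {S1, S2, S3, S5, S6, S7, S8}, which has 7 elements.
Since |N(S)| = 7 ≥ |S| = 5, Hall's condition holds for this subset.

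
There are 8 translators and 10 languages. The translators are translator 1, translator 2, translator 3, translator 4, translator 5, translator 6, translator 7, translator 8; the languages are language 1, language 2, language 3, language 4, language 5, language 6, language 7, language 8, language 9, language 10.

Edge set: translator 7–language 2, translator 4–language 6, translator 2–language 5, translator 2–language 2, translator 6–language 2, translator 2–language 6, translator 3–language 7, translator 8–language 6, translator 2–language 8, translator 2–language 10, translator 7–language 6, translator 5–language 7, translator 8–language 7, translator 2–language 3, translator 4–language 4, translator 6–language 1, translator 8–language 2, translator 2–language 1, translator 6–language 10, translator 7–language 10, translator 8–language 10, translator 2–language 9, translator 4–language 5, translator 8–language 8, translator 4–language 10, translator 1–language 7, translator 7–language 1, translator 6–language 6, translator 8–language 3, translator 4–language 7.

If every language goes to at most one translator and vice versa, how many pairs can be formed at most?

For example, pair translator 1→language 7, translator 2→language 8, translator 4→language 4, translator 6→language 6, translator 7→language 10, translator 8→language 2.
The set {translator 1, translator 3, translator 5} has only 1 neighbour ({language 7}), so by Hall's theorem at most 6 of the 8 translators can be matched.

6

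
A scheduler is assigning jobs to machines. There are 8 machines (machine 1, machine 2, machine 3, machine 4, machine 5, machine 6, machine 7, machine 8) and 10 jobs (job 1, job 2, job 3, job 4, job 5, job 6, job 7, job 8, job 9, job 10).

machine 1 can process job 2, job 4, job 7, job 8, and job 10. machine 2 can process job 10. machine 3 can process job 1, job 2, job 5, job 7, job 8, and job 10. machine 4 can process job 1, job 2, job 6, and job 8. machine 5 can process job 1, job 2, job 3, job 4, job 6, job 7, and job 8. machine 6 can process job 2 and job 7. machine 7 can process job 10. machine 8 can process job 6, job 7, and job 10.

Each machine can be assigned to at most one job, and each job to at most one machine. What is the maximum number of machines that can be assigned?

One maximum matching: machine 1–job 4, machine 2–job 10, machine 3–job 5, machine 4–job 1, machine 5–job 7, machine 6–job 2, machine 8–job 6.
The set {machine 2, machine 7} has only 1 neighbour ({job 10}), so by Hall's theorem at most 7 of the 8 machines can be matched.

7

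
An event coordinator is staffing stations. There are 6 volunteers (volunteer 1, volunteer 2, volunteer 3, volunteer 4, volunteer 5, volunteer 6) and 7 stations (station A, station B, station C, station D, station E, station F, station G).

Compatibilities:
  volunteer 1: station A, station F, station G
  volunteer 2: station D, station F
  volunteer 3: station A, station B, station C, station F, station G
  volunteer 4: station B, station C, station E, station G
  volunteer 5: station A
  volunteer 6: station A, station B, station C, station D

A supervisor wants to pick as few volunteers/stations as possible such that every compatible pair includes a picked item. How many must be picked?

A maximum matching has 6 edges (e.g. volunteer 1–station G, volunteer 2–station F, volunteer 3–station B, volunteer 4–station C, volunteer 5–station A, volunteer 6–station D).
By König's theorem the minimum vertex cover has the same size. One such cover is {volunteer 1, volunteer 2, volunteer 3, volunteer 4, volunteer 5, volunteer 6}.

6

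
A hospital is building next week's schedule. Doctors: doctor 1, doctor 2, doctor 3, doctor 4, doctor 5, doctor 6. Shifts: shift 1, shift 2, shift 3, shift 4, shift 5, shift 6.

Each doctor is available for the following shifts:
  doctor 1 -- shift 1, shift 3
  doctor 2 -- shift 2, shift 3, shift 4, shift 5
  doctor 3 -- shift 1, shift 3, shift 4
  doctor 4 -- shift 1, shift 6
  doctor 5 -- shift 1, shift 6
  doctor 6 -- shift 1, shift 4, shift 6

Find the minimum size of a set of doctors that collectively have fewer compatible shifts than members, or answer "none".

5

Take S = {doctor 1, doctor 3, doctor 4, doctor 5, doctor 6}. Its neighbourhood is {shift 1, shift 3, shift 4, shift 6}, so |N(S)| = 4 < |S| = 5.
Every subset of size less than 5 has at least as many neighbours as members, so 5 is the minimum.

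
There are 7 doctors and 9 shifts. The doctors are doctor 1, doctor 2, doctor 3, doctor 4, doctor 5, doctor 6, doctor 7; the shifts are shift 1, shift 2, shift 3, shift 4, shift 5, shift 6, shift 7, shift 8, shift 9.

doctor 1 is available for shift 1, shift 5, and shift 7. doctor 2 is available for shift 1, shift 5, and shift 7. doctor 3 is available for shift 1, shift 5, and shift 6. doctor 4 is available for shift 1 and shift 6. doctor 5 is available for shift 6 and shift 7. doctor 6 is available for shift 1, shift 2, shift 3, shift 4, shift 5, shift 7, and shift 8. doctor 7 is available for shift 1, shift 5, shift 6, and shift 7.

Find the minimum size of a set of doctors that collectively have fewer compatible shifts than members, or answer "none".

5

Take S = {doctor 1, doctor 2, doctor 3, doctor 4, doctor 5}. Its neighbourhood is {shift 1, shift 5, shift 6, shift 7}, so |N(S)| = 4 < |S| = 5.
Every subset of size less than 5 has at least as many neighbours as members, so 5 is the minimum.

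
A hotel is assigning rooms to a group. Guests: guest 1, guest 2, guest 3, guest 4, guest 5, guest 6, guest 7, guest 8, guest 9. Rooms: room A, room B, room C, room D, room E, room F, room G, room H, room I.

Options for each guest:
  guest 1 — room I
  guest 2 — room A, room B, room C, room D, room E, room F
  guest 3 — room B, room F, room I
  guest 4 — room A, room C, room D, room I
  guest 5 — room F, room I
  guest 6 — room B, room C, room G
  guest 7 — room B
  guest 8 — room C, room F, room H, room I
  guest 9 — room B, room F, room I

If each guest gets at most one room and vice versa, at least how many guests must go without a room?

A valid assignment of size 7: guest 1–room I, guest 2–room C, guest 3–room B, guest 4–room D, guest 5–room F, guest 6–room G, guest 8–room H.
The set {guest 1, guest 3, guest 5, guest 7, guest 9} has only 3 neighbours ({room B, room F, room I}), so by Hall's theorem at most 7 of the 9 guests can be matched.
That matches 7 of the 9, leaving 2 unmatched; no matching can do better.

2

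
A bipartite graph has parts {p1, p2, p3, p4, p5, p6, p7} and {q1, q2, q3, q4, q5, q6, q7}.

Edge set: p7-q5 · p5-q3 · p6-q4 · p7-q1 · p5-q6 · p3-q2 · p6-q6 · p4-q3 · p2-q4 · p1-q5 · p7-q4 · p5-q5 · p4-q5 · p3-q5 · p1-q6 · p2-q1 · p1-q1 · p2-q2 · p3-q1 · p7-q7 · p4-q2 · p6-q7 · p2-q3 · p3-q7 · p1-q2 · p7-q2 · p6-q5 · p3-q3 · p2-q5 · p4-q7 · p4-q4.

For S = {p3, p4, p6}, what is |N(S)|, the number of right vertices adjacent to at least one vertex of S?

The union of neighbours of {p3, p4, p6} is {q1, q2, q3, q4, q5, q6, q7}, which has 7 elements.
Since |N(S)| = 7 ≥ |S| = 3, Hall's condition holds for this subset.

7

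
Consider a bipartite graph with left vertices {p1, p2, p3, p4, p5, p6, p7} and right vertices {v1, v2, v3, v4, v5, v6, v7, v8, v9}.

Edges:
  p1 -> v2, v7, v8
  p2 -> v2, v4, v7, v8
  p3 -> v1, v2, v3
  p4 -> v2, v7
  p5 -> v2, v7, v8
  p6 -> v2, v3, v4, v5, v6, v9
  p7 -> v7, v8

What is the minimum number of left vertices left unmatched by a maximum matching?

One maximum matching: p1→v8, p2→v4, p3→v1, p4→v7, p5→v2, p6→v3.
The set {p1, p4, p5, p7} has only 3 neighbours ({v2, v7, v8}), so by Hall's theorem at most 6 of the 7 left vertices can be matched.
That matches 6 of the 7, leaving 1 unmatched; no matching can do better.

1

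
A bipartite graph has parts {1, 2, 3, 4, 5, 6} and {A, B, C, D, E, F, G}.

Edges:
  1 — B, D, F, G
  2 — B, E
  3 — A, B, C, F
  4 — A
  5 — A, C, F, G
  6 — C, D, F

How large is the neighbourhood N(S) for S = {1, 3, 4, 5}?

6

The union of neighbours of {1, 3, 4, 5} is {A, B, C, D, F, G}, which has 6 elements.
Since |N(S)| = 6 ≥ |S| = 4, Hall's condition holds for this subset.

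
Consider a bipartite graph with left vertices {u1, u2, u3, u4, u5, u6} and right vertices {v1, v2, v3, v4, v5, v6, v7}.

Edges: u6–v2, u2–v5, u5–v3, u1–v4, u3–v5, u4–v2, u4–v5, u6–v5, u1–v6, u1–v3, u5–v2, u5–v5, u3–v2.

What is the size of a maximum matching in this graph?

A valid assignment of size 4: u1-v6, u2-v5, u3-v2, u5-v3.
The set {u2, u3, u4, u6} has only 2 neighbours ({v2, v5}), so by Hall's theorem at most 4 of the 6 left vertices can be matched.

4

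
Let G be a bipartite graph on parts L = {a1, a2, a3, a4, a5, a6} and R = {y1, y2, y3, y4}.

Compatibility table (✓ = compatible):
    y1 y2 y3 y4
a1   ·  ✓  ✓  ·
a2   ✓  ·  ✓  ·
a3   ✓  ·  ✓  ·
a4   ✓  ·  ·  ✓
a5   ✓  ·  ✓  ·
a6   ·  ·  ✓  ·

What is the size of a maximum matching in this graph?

A valid assignment of size 4: a1–y2, a2–y1, a3–y3, a4–y4.
The set {a2, a3, a5, a6} has only 2 neighbours ({y1, y3}), so by Hall's theorem at most 4 of the 6 left vertices can be matched.

4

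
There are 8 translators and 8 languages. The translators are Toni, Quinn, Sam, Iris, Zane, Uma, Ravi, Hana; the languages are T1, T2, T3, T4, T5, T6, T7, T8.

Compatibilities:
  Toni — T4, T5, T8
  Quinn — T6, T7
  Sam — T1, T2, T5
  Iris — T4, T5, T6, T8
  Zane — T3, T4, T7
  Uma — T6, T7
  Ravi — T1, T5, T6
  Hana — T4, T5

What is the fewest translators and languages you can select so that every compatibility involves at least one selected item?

8

The 8 edges Toni–T8, Quinn–T6, Sam–T2, Iris–T4, Zane–T3, Uma–T7, Ravi–T1, Hana–T5 form a matching, so any vertex cover needs at least 8 vertices (one per matched edge).
Conversely {Toni, Quinn, Sam, Iris, Zane, Uma, Ravi, Hana} meets every edge and has exactly 8 vertices, so 8 is optimal.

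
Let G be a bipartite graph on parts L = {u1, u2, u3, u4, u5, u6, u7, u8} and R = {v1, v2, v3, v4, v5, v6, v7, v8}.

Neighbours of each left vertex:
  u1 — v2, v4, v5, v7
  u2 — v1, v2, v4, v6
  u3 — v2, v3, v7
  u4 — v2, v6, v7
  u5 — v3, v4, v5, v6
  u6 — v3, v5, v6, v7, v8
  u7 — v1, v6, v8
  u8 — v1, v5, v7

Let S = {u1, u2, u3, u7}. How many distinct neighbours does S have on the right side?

8

The union of neighbours of {u1, u2, u3, u7} is {v1, v2, v3, v4, v5, v6, v7, v8}, which has 8 elements.
Since |N(S)| = 8 ≥ |S| = 4, Hall's condition holds for this subset.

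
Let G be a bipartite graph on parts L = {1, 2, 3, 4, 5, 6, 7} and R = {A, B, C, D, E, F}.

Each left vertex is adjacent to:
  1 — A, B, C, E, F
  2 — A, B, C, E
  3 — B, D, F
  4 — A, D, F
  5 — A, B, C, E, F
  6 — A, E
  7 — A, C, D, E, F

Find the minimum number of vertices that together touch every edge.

6

The 6 edges 1–A, 2–C, 3–F, 4–D, 5–B, 6–E form a matching, so any vertex cover needs at least 6 vertices (one per matched edge).
Conversely {A, B, C, D, E, F} meets every edge and has exactly 6 vertices, so 6 is optimal.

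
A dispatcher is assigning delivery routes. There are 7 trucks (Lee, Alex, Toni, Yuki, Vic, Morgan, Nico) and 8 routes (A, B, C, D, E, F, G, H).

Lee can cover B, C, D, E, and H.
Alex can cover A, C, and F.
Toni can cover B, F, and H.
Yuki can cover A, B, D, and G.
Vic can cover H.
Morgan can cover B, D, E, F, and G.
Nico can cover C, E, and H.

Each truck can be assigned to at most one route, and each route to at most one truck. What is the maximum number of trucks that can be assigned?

One maximum matching: Lee–B, Alex–C, Toni–F, Yuki–G, Vic–H, Morgan–D, Nico–E.
All 7 trucks are matched, so no larger matching exists.

7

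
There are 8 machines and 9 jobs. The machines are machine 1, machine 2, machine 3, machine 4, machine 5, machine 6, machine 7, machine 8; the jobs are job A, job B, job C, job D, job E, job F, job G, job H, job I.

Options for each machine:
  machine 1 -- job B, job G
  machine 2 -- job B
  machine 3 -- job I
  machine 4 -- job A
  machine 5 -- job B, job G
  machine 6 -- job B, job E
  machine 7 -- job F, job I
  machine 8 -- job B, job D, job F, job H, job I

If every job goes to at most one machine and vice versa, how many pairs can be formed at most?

7

A valid assignment of size 7: machine 1→job G, machine 2→job B, machine 3→job I, machine 4→job A, machine 6→job E, machine 7→job F, machine 8→job D.
The set {machine 1, machine 2, machine 5} has only 2 neighbours ({job B, job G}), so by Hall's theorem at most 7 of the 8 machines can be matched.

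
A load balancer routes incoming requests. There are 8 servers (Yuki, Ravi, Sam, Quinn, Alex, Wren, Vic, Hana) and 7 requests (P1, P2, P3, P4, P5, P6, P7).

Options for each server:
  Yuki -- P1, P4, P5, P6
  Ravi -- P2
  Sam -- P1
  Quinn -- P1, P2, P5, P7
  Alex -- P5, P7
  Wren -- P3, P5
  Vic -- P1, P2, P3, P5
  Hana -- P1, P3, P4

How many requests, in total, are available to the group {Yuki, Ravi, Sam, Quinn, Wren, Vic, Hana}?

The union of neighbours of {Yuki, Ravi, Sam, Quinn, Wren, Vic, Hana} is {P1, P2, P3, P4, P5, P6, P7}, which has 7 elements.
Since |N(S)| = 7 ≥ |S| = 7, Hall's condition holds for this subset.

7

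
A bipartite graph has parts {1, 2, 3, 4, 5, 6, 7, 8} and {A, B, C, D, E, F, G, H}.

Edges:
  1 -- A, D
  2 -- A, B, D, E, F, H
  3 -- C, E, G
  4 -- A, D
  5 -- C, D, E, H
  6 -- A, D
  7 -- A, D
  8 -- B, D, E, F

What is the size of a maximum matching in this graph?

6

For example, pair 1→A, 2→H, 3→C, 4→D, 5→E, 8→B.
The set {1, 4, 6, 7} has only 2 neighbours ({A, D}), so by Hall's theorem at most 6 of the 8 left vertices can be matched.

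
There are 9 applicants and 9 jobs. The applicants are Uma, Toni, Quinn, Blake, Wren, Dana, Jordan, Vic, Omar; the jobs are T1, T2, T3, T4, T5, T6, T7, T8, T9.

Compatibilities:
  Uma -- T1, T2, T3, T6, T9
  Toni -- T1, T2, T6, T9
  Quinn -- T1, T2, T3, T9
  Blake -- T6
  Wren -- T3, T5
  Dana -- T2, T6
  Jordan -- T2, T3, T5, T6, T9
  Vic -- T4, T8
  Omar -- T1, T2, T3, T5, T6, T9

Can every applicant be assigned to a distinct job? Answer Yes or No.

The set {Uma, Toni, Quinn, Blake, Wren, Dana, Jordan, Omar} has only 6 neighbours ({T1, T2, T3, T5, T6, T9}), so by Hall's theorem at most 7 of the 9 applicants can be matched.
Hence no matching covers every applicant.

No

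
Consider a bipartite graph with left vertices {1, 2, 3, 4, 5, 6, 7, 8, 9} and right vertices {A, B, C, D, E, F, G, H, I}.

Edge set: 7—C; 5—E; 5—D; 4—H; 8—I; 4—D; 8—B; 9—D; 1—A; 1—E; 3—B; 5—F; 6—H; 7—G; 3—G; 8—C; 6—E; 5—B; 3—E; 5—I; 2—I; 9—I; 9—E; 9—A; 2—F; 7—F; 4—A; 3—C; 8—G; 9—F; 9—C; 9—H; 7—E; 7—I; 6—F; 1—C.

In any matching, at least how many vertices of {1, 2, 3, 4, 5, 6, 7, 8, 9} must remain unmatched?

One maximum matching: 1→C, 2→I, 3→E, 4→D, 5→F, 6→H, 7→G, 8→B, 9→A.
All 9 left vertices are matched, so no larger matching exists.
That matches 9 of the 9, leaving 0 unmatched; no matching can do better.

0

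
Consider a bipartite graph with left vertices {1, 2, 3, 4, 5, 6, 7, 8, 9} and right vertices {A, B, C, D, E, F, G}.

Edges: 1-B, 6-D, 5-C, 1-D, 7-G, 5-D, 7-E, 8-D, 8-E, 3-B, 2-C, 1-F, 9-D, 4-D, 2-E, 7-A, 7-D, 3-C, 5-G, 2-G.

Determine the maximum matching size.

7

One maximum matching: 1–F, 2–C, 3–B, 4–D, 5–G, 7–A, 8–E.
The set {4, 6, 9} has only 1 neighbour ({D}), so by Hall's theorem at most 7 of the 9 left vertices can be matched.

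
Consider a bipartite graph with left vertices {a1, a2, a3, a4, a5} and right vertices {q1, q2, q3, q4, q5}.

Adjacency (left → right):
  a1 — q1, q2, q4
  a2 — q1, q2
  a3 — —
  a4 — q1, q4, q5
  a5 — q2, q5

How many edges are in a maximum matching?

One maximum matching: a1-q4, a2-q1, a4-q5, a5-q2.
The set {a3} has only 0 neighbours (∅), so by Hall's theorem at most 4 of the 5 left vertices can be matched.

4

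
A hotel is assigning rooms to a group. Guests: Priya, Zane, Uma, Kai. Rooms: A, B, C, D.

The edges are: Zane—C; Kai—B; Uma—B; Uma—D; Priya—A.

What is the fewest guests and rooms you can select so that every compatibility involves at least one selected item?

4

{Priya, Zane, Uma, Kai} is a vertex cover of size 4: every edge has an endpoint in this set.
No smaller cover exists because Priya–A, Zane–C, Uma–D, Kai–B is a matching of size 4, and a cover must include an endpoint of each of these disjoint edges (König's theorem).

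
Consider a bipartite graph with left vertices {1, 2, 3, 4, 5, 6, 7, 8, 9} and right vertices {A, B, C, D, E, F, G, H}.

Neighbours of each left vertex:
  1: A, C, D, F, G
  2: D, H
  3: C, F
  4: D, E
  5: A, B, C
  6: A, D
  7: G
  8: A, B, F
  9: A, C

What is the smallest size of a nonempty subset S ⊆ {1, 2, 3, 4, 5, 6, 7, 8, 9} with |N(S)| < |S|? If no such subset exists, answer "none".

Take S = {1, 3, 5, 6, 7, 8, 9}. Its neighbourhood is {A, B, C, D, F, G}, so |N(S)| = 6 < |S| = 7.
Every subset of size less than 7 has at least as many neighbours as members, so 7 is the minimum.

7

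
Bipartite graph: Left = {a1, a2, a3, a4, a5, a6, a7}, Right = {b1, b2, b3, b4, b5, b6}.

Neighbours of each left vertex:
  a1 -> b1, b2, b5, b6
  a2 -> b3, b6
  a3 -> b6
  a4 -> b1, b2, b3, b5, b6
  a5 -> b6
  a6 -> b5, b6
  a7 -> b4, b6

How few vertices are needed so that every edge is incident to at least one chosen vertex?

The 6 edges a1–b2, a2–b3, a3–b6, a4–b1, a6–b5, a7–b4 form a matching, so any vertex cover needs at least 6 vertices (one per matched edge).
Conversely {a1, a2, a4, a6, a7, b6} meets every edge and has exactly 6 vertices, so 6 is optimal.

6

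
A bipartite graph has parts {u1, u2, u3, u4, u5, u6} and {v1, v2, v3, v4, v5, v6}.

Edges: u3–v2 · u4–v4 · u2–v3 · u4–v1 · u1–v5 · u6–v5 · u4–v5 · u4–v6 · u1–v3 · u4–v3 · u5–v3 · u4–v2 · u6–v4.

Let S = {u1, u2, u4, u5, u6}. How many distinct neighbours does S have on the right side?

The union of neighbours of {u1, u2, u4, u5, u6} is {v1, v2, v3, v4, v5, v6}, which has 6 elements.
Since |N(S)| = 6 ≥ |S| = 5, Hall's condition holds for this subset.

6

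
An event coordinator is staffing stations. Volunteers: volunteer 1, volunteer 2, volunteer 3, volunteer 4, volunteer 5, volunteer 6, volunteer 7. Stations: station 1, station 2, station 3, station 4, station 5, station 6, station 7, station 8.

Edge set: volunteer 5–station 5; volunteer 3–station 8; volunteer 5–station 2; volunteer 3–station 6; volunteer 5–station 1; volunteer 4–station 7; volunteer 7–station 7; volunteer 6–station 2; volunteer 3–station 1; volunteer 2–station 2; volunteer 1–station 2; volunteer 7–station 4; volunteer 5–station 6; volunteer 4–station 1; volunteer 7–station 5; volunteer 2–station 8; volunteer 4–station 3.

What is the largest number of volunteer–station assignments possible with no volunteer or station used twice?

6

One maximum matching: volunteer 1-station 2, volunteer 2-station 8, volunteer 3-station 6, volunteer 4-station 3, volunteer 5-station 1, volunteer 7-station 7.
The set {volunteer 1, volunteer 6} has only 1 neighbour ({station 2}), so by Hall's theorem at most 6 of the 7 volunteers can be matched.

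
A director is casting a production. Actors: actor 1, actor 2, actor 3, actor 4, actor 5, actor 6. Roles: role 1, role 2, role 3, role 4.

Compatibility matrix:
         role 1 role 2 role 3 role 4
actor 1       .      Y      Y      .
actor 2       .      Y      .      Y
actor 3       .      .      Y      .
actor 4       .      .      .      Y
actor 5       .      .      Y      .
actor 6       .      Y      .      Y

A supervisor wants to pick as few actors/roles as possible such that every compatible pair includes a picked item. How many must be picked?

3

{role 2, role 3, role 4} is a vertex cover of size 3: every edge has an endpoint in this set.
No smaller cover exists because actor 1–role 2, actor 2–role 4, actor 3–role 3 is a matching of size 3, and a cover must include an endpoint of each of these disjoint edges (König's theorem).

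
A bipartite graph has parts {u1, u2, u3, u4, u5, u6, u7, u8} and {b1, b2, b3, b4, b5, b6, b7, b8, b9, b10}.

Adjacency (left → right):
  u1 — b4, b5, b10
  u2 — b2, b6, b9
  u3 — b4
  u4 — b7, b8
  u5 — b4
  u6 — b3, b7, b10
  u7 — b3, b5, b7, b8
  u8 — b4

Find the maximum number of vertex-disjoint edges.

6

A valid assignment of size 6: u1–b5, u2–b6, u3–b4, u4–b8, u6–b7, u7–b3.
The set {u3, u5, u8} has only 1 neighbour ({b4}), so by Hall's theorem at most 6 of the 8 left vertices can be matched.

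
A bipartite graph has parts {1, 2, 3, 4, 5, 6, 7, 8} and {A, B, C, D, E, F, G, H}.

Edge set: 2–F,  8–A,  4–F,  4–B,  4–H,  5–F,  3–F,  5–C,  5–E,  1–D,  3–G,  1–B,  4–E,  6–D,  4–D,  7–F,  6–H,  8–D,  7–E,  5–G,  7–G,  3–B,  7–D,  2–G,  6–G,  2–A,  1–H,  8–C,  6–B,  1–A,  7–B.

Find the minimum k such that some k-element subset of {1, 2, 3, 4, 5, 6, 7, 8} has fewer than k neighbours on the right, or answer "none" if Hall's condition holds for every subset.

A matching saturating every left vertex exists, for instance 1→B, 2→A, 3→F, 4→H, 5→E, 6→D, 7→G, 8→C.
By Hall's marriage theorem, this means |N(S)| ≥ |S| for every subset S, so no violating subset exists.

none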